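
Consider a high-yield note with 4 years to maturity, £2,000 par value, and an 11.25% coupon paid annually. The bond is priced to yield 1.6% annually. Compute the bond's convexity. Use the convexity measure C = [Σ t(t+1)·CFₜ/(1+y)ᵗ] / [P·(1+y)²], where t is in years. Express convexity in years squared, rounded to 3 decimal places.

With y = 0.016:
  t   CF        PV=CF/(1+0.016)^t    t·PV        t(t+1)·PV
  1       225.00       221.4567       221.4567         442.9134
  2       225.00       217.9692       435.9384       1,307.8151
  3       225.00       214.5366       643.6098       2,574.4392
  4     2,225.00     2,088.1187     8,352.4748      41,762.3741
  Σ                  2,742.0812     9,653.4797      46,087.5418
P = 2,742.0812.
Convexity = Σ t(t+1)·PV / [P·(1+y)²] = 46,087.5418 / (2,742.0812 × 1.032256) = 16.28230.

16.282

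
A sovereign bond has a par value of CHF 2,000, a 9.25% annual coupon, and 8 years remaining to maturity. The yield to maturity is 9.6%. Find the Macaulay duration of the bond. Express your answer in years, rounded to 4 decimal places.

Periodic yield y = 0.096. Discount each cash flow and weight by its year:
  t   CF        PV=CF/(1+0.096)^t    t·PV
  1       185.00       168.7956       168.7956
  2       185.00       154.0106       308.0212
  3       185.00       140.5206       421.5619
  4       185.00       128.2122       512.8490
  5       185.00       116.9820       584.9099
  6       185.00       106.7354       640.4123
  7       185.00        97.3863       681.7041
  8     2,185.00     1,049.4627     8,395.7016
  Σ                  1,962.1054    11,713.9555
Price P = Σ PV = 1,962.1054.
Macaulay duration = Σ(t·PV) / P = 11,713.9555 / 1,962.1054 = 5.97009 years.

5.9701 years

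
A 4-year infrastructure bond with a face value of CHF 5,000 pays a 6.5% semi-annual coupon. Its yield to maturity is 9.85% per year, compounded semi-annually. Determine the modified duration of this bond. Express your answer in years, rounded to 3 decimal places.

3.390 years

Periodic yield y = 0.04925. First find Macaulay duration:
  t   CF        PV=CF/(1+0.04925)^t    t·PV
  1       162.50       154.8725       154.8725
  2       162.50       147.6031       295.2062
  3       162.50       140.6748       422.0245
  4       162.50       134.0718       536.2872
  5       162.50       127.7787       638.8935
  6       162.50       121.7810       730.6859
  7       162.50       116.0648       812.4536
  8     5,162.50     3,514.2143    28,113.7144
  Σ                  4,457.0610    31,704.1379
P = 4,457.0610; Macaulay duration = 31,704.1379 / 4,457.0610 = 7.11324 half-year periods = 3.55662 years.
Modified duration = D_Mac / (1 + y) = 3.55662 / 1.04925 = 3.38968 years.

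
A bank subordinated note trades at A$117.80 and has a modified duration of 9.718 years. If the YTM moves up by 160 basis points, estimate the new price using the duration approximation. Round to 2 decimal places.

Duration approximation: ΔP/P ≈ -D_mod · Δy = -9.718 × (+0.016) = -0.155488.
New price ≈ 117.80 × (1 - 0.155488) = 99.4835136.

A$99.48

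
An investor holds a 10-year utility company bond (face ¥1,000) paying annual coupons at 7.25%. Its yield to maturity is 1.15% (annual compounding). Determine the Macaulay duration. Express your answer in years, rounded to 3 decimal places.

8.011 years

Periodic yield y = 0.0115. Discount each cash flow and weight by its year:
  t   CF        PV=CF/(1+0.0115)^t    t·PV
  1        72.50        71.6757        71.6757
  2        72.50        70.8608       141.7217
  3        72.50        70.0552       210.1656
  4        72.50        69.2587       277.0349
  5        72.50        68.4713       342.3565
  6        72.50        67.6928       406.1570
  7        72.50        66.9232       468.4625
  8        72.50        66.1623       529.2988
  9        72.50        65.4101       588.6912
  10    1,072.50       956.6177     9,566.1774
  Σ                  1,573.1280    12,601.7412
Price P = Σ PV = 1,573.1280.
Macaulay duration = Σ(t·PV) / P = 12,601.7412 / 1,573.1280 = 8.01063 years.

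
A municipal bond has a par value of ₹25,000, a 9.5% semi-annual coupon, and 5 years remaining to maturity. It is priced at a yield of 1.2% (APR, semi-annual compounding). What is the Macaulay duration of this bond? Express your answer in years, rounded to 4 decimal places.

4.2540 years

Periodic yield y = 0.006. Discount each cash flow and weight by its period:
  t   CF        PV=CF/(1+0.006)^t    t·PV
  1     1,187.50     1,180.4175     1,180.4175
  2     1,187.50     1,173.3772     2,346.7545
  3     1,187.50     1,166.3790     3,499.1369
  4     1,187.50     1,159.4224     4,637.6897
  5     1,187.50     1,152.5074     5,762.5369
  6     1,187.50     1,145.6336     6,873.8015
  7     1,187.50     1,138.8008     7,971.6054
  8     1,187.50     1,132.0087     9,056.0698
  9     1,187.50     1,125.2572    10,127.3146
  10   26,187.50    24,666.8807   246,668.8068
  Σ                 35,040.6844   298,124.1335
Price P = Σ PV = 35,040.6844.
Macaulay duration = Σ(t·PV) / P = 298,124.1335 / 35,040.6844 = 8.50794 half-year periods.
In years: 8.50794 / 2 = 4.25397 years.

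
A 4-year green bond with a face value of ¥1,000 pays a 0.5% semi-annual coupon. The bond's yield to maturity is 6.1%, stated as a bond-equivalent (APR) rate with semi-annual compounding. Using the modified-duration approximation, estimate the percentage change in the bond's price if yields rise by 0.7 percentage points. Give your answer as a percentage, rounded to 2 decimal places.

Periodic yield y = 0.0305. Modified duration first:
  t   CF        PV=CF/(1+0.0305)^t    t·PV
  1         2.50         2.4260         2.4260
  2         2.50         2.3542         4.7084
  3         2.50         2.2845         6.8536
  4         2.50         2.2169         8.8676
  5         2.50         2.1513        10.7565
  6         2.50         2.0876        12.5257
  7         2.50         2.0258        14.1808
  8     1,002.50       788.3161     6,306.5290
  Σ                    803.8625     6,366.8477
P = 803.8625; D_Mac = 7.92032 half-year periods = 3.96016 yrs; D_mod = 3.96016/(1+0.0305) = 3.84295 yrs.
ΔP/P ≈ -D_mod · Δy = -3.84295 × (+0.007) = -0.026901 = -2.6901%.

-2.69%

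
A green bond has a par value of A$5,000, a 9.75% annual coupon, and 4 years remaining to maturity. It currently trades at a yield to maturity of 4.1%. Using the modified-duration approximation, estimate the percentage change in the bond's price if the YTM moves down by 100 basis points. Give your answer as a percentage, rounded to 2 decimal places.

+3.41%

Periodic yield y = 0.041. Modified duration first:
  t   CF        PV=CF/(1+0.041)^t    t·PV
  1       487.50       468.2997       468.2997
  2       487.50       449.8556       899.7113
  3       487.50       432.1380     1,296.4139
  4     5,487.50     4,672.7400    18,690.9599
  Σ                  6,023.0333    21,355.3848
P = 6,023.0333; D_Mac = 3.54562 yrs; D_mod = 3.54562/(1+0.041) = 3.40597 yrs.
ΔP/P ≈ -D_mod · Δy = -3.40597 × (-0.01) = +0.034060 = +3.4060%.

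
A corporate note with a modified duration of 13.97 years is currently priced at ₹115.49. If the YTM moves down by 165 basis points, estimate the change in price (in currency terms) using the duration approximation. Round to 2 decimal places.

Duration approximation: ΔP/P ≈ -D_mod · Δy = -13.97 × (-0.0165) = +0.230505.
ΔP ≈ 115.49 × (+0.230505) = +26.62102245.

+₹26.62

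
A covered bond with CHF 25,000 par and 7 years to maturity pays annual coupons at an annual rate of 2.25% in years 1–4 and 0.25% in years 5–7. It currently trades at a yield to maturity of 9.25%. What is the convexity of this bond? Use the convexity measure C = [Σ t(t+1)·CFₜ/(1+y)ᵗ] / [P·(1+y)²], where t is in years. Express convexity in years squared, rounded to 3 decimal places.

42.227

With y = 0.0925:
  t   CF        PV=CF/(1+0.0925)^t    t·PV        t(t+1)·PV
  1       562.50       514.8741       514.8741       1,029.7483
  2       562.50       471.2807       942.5614       2,827.6841
  3       562.50       431.3782     1,294.1346       5,176.5384
  4       562.50       394.8542     1,579.4167       7,897.0837
  5        62.50        40.1581       200.7903       1,204.7420
  6        62.50        36.7580       220.5477       1,543.8341
  7    25,062.50    13,491.9359    94,443.5516     755,548.4126
  Σ                 15,381.2392    99,195.8765     775,228.0431
P = 15,381.2392.
Convexity = Σ t(t+1)·PV / [P·(1+y)²] = 775,228.0431 / (15,381.2392 × 1.193556) = 42.22749.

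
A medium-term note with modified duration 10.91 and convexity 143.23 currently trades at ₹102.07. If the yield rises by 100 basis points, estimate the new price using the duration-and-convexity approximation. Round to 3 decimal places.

₹91.665

Duration effect: -D_mod·Δy = -10.91 × (+0.01) = -0.109100
Convexity effect: ½·C·(Δy)² = 0.5 × 143.23 × (0.01)² = +0.0071615
ΔP/P ≈ -0.109100 + 0.0071615 = -0.1019385
New price ≈ 102.07 × (1 - 0.1019385) = 91.665137305.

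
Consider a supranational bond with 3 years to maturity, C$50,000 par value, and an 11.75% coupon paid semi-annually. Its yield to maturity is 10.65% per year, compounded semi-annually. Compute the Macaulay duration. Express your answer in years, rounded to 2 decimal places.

Periodic yield y = 0.05325. Discount each cash flow and weight by its period:
  t   CF        PV=CF/(1+0.05325)^t    t·PV
  1     2,937.50     2,788.9865     2,788.9865
  2     2,937.50     2,647.9815     5,295.9629
  3     2,937.50     2,514.1053     7,542.3160
  4     2,937.50     2,386.9977     9,547.9909
  5     2,937.50     2,266.3164    11,331.5819
  6    52,937.50    38,777.0370   232,662.2219
  Σ                 51,381.4244   269,169.0601
Price P = Σ PV = 51,381.4244.
Macaulay duration = Σ(t·PV) / P = 269,169.0601 / 51,381.4244 = 5.23865 half-year periods.
In years: 5.23865 / 2 = 2.61932 years.

2.62 years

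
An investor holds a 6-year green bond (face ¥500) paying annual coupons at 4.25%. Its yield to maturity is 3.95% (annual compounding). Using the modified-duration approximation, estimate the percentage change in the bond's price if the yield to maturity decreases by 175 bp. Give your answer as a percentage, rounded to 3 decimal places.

+9.135%

Periodic yield y = 0.0395. Modified duration first:
  t   CF        PV=CF/(1+0.0395)^t    t·PV
  1        21.25        20.4425        20.4425
  2        21.25        19.6657        39.3314
  3        21.25        18.9184        56.7553
  4        21.25        18.1996        72.7983
  5        21.25        17.5080        87.5400
  6       521.25       413.1418     2,478.8506
  Σ                    507.8760     2,755.7182
P = 507.8760; D_Mac = 5.42597 yrs; D_mod = 5.42597/(1+0.0395) = 5.21978 yrs.
ΔP/P ≈ -D_mod · Δy = -5.21978 × (-0.0175) = +0.091346 = +9.1346%.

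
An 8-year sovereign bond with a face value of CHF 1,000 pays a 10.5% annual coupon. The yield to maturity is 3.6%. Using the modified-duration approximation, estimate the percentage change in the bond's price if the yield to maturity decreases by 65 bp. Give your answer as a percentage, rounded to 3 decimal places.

Periodic yield y = 0.036. Modified duration first:
  t   CF        PV=CF/(1+0.036)^t    t·PV
  1       105.00       101.3514       101.3514
  2       105.00        97.8295       195.6590
  3       105.00        94.4300       283.2900
  4       105.00        91.1487       364.5946
  5       105.00        87.9813       439.9066
  6       105.00        84.9241       509.5444
  7       105.00        81.9730       573.8112
  8     1,105.00       832.6917     6,661.5336
  Σ                  1,472.3296     9,129.6908
P = 1,472.3296; D_Mac = 6.20085 yrs; D_mod = 6.20085/(1+0.036) = 5.98537 yrs.
ΔP/P ≈ -D_mod · Δy = -5.98537 × (-0.0065) = +0.038905 = +3.8905%.

+3.890%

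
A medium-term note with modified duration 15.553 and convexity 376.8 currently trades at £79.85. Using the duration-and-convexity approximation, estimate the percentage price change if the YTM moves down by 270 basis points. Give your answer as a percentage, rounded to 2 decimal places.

+55.73%

Duration effect: -D_mod·Δy = -15.553 × (-0.027) = +0.419931
Convexity effect: ½·C·(Δy)² = 0.5 × 376.8 × (-0.027)² = +0.1373436
ΔP/P ≈ +0.419931 + 0.1373436 = +0.5572746
= +55.72746%.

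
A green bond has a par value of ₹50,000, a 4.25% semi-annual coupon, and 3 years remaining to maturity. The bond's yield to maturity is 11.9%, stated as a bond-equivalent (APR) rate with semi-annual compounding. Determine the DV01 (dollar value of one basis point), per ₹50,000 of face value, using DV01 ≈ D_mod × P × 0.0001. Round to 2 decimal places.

Periodic yield y = 0.0595.
  t   CF        PV=CF/(1+0.0595)^t    t·PV
  1     1,062.50     1,002.8315     1,002.8315
  2     1,062.50       946.5139     1,893.0279
  3     1,062.50       893.3591     2,680.0772
  4     1,062.50       843.1893     3,372.7573
  5     1,062.50       795.8370     3,979.1851
  6    51,062.50    36,099.0944   216,594.5666
  Σ                 40,580.8253   229,522.4456
P = 40,580.8253; D_Mac = 5.65593 half-year periods = 2.82797 yrs; D_mod = 2.66915 yrs.
DV01 ≈ 2.66915 × 40,580.8253 × 0.0001 = 10.831640.

₹10.83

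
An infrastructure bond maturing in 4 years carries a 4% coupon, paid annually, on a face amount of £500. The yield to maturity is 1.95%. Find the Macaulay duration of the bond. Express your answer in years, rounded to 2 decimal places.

Periodic yield y = 0.0195. Discount each cash flow and weight by its year:
  t   CF        PV=CF/(1+0.0195)^t    t·PV
  1        20.00        19.6175        19.6175
  2        20.00        19.2422        38.4845
  3        20.00        18.8742        56.6226
  4       520.00       481.3427     1,925.3709
  Σ                    539.0766     2,040.0954
Price P = Σ PV = 539.0766.
Macaulay duration = Σ(t·PV) / P = 2,040.0954 / 539.0766 = 3.78443 years.

3.78 years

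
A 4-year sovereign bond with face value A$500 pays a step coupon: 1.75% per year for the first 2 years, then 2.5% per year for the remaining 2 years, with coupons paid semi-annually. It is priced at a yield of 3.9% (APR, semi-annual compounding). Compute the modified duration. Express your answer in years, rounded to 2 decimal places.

Periodic yield y = 0.0195. First find Macaulay duration:
  t   CF        PV=CF/(1+0.0195)^t    t·PV
  1        4.375         4.2913         4.2913
  2        4.375         4.2092         8.4185
  3        4.375         4.1287        12.3862
  4        4.375         4.0498        16.1990
  5        6.250         5.6747        28.3736
  6        6.250         5.5662        33.3970
  7        6.250         5.4597        38.2180
  8      506.250       433.7777     3,470.2214
  Σ                    467.1573     3,611.5050
P = 467.1573; Macaulay duration = 3,611.5050 / 467.1573 = 7.73081 half-year periods = 3.86541 years.
Modified duration = D_Mac / (1 + y) = 3.86541 / 1.0195 = 3.79147 years.

3.79 years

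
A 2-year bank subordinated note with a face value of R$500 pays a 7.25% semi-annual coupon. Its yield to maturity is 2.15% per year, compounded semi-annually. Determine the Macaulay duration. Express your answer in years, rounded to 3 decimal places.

Periodic yield y = 0.01075. Discount each cash flow and weight by its period:
  t   CF        PV=CF/(1+0.01075)^t    t·PV
  1       18.125        17.9322        17.9322
  2       18.125        17.7415        35.4830
  3       18.125        17.5528        52.6584
  4      518.125       496.4317     1,985.7270
  Σ                    549.6583     2,091.8007
Price P = Σ PV = 549.6583.
Macaulay duration = Σ(t·PV) / P = 2,091.8007 / 549.6583 = 3.80564 half-year periods.
In years: 3.80564 / 2 = 1.90282 years.

1.903 years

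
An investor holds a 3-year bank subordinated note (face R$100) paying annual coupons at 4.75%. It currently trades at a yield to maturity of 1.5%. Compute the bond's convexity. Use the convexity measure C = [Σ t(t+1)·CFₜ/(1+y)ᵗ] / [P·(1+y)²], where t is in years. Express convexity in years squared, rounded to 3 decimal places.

With y = 0.015:
  t   CF        PV=CF/(1+0.015)^t    t·PV        t(t+1)·PV
  1         4.75         4.6798         4.6798           9.3596
  2         4.75         4.6106         9.2213          27.6639
  3       104.75       100.1742       300.5226       1,202.0905
  Σ                    109.4647       314.4237       1,239.1139
P = 109.4647.
Convexity = Σ t(t+1)·PV / [P·(1+y)²] = 1,239.1139 / (109.4647 × 1.030225) = 10.98766.

10.988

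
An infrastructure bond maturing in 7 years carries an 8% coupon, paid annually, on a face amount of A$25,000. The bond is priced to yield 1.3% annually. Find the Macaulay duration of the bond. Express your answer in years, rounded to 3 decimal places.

5.877 years

Periodic yield y = 0.013. Discount each cash flow and weight by its year:
  t   CF        PV=CF/(1+0.013)^t    t·PV
  1     2,000.00     1,974.3337     1,974.3337
  2     2,000.00     1,948.9967     3,897.9934
  3     2,000.00     1,923.9849     5,771.9547
  4     2,000.00     1,899.2941     7,597.1763
  5     2,000.00     1,874.9201     9,374.6006
  6     2,000.00     1,850.8590    11,105.1537
  7    27,000.00    24,665.9386   172,661.5704
  Σ                 36,138.3270   212,382.7828
Price P = Σ PV = 36,138.3270.
Macaulay duration = Σ(t·PV) / P = 212,382.7828 / 36,138.3270 = 5.87694 years.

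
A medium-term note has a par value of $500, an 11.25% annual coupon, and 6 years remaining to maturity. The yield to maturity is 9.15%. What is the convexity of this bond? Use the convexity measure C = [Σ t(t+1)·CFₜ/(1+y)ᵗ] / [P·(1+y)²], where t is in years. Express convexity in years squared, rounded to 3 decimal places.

25.482

With y = 0.0915:
  t   CF        PV=CF/(1+0.0915)^t    t·PV        t(t+1)·PV
  1        56.25        51.5346        51.5346         103.0692
  2        56.25        47.2145        94.4289         283.2868
  3        56.25        43.2565       129.7695         519.0779
  4        56.25        39.6303       158.5213         792.6064
  5        56.25        36.3081       181.5406       1,089.2438
  6       556.25       328.9483     1,973.6895      13,815.8266
  Σ                    546.8922     2,589.4844      16,603.1106
P = 546.8922.
Convexity = Σ t(t+1)·PV / [P·(1+y)²] = 16,603.1106 / (546.8922 × 1.191372) = 25.48239.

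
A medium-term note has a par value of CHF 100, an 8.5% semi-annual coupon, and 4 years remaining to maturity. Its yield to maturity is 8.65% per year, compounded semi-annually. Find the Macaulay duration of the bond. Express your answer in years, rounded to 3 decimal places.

3.472 years

Periodic yield y = 0.04325. Discount each cash flow and weight by its period:
  t   CF        PV=CF/(1+0.04325)^t    t·PV
  1         4.25         4.0738         4.0738
  2         4.25         3.9049         7.8098
  3         4.25         3.7430        11.2291
  4         4.25         3.5879        14.3514
  5         4.25         3.4391        17.1956
  6         4.25         3.2965        19.7793
  7         4.25         3.1599        22.1191
  8       104.25        74.2966       594.3728
  Σ                     99.5018       690.9309
Price P = Σ PV = 99.5018.
Macaulay duration = Σ(t·PV) / P = 690.9309 / 99.5018 = 6.94391 half-year periods.
In years: 6.94391 / 2 = 3.47195 years.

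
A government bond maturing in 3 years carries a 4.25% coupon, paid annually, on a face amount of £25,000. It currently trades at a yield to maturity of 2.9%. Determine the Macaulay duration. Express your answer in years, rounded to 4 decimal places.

Periodic yield y = 0.029. Discount each cash flow and weight by its year:
  t   CF        PV=CF/(1+0.029)^t    t·PV
  1     1,062.50     1,032.5559     1,032.5559
  2     1,062.50     1,003.4557     2,006.9113
  3    26,062.50    23,920.4832    71,761.4496
  Σ                 25,956.4947    74,800.9168
Price P = Σ PV = 25,956.4947.
Macaulay duration = Σ(t·PV) / P = 74,800.9168 / 25,956.4947 = 2.88178 years.

2.8818 years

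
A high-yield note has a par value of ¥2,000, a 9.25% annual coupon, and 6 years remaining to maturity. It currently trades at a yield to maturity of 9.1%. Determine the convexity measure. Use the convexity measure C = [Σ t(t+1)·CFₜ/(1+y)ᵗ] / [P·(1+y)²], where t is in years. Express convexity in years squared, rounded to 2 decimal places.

26.54

With y = 0.091:
  t   CF        PV=CF/(1+0.091)^t    t·PV        t(t+1)·PV
  1       185.00       169.5692       169.5692         339.1384
  2       185.00       155.4255       310.8510         932.5529
  3       185.00       142.4615       427.3845       1,709.5379
  4       185.00       130.5788       522.3153       2,611.5763
  5       185.00       119.6873       598.4364       3,590.6182
  6     2,185.00     1,295.6955     7,774.1728      54,419.2094
  Σ                  2,013.4177     9,802.7290      63,602.6331
P = 2,013.4177.
Convexity = Σ t(t+1)·PV / [P·(1+y)²] = 63,602.6331 / (2,013.4177 × 1.190281) = 26.53944.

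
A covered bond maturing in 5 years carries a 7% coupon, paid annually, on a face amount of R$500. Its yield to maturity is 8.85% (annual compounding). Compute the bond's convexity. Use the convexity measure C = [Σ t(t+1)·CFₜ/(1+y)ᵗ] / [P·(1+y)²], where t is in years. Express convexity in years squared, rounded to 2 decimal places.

With y = 0.0885:
  t   CF        PV=CF/(1+0.0885)^t    t·PV        t(t+1)·PV
  1        35.00        32.1543        32.1543          64.3087
  2        35.00        29.5400        59.0801         177.2403
  3        35.00        27.1383        81.4149         325.6597
  4        35.00        24.9318        99.7274         498.6368
  5       535.00       350.1157     1,750.5786      10,503.4717
  Σ                    463.8803     2,022.9553      11,569.3171
P = 463.8803.
Convexity = Σ t(t+1)·PV / [P·(1+y)²] = 11,569.3171 / (463.8803 × 1.184832) = 21.04965.

21.05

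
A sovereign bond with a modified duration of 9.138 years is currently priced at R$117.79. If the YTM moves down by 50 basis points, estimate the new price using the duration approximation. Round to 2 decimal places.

Duration approximation: ΔP/P ≈ -D_mod · Δy = -9.138 × (-0.005) = +0.045690.
New price ≈ 117.79 × (1 + 0.045690) = 123.1718251.

R$123.17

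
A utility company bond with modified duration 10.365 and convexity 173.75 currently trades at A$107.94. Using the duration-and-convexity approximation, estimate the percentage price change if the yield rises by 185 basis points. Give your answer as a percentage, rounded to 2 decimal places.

-16.20%

Duration effect: -D_mod·Δy = -10.365 × (+0.0185) = -0.1917525
Convexity effect: ½·C·(Δy)² = 0.5 × 173.75 × (0.0185)² = +0.02973296875
ΔP/P ≈ -0.1917525 + 0.02973296875 = -0.16201953125
= -16.201953125%.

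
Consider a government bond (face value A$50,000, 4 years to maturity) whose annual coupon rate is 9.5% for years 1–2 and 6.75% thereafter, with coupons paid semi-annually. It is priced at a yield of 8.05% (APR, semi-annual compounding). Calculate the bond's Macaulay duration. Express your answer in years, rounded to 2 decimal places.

Periodic yield y = 0.04025. Discount each cash flow and weight by its period:
  t   CF        PV=CF/(1+0.04025)^t    t·PV
  1     2,375.00     2,283.1050     2,283.1050
  2     2,375.00     2,194.7657     4,389.5314
  3     2,375.00     2,109.8445     6,329.5334
  4     2,375.00     2,028.2090     8,112.8362
  5     1,687.50     1,385.3361     6,926.6806
  6     1,687.50     1,331.7338     7,990.4030
  7     1,687.50     1,280.2056     8,961.4389
  8    51,687.50    37,694.9986   301,559.9886
  Σ                 50,308.1983   346,553.5172
Price P = Σ PV = 50,308.1983.
Macaulay duration = Σ(t·PV) / P = 346,553.5172 / 50,308.1983 = 6.88861 half-year periods.
In years: 6.88861 / 2 = 3.44430 years.

3.44 years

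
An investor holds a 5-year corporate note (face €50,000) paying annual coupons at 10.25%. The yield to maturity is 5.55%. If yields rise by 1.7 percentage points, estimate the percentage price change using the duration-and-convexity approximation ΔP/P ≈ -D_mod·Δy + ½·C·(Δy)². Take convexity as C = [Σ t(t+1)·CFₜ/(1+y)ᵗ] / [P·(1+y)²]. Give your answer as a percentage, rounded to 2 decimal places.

-6.51%

With y = 0.0555:
  t   CF        PV=CF/(1+0.0555)^t    t·PV        t(t+1)·PV
  1     5,125.00     4,855.5187     4,855.5187       9,711.0374
  2     5,125.00     4,600.2072     9,200.4144      27,601.2433
  3     5,125.00     4,358.3204    13,074.9613      52,299.8451
  4     5,125.00     4,129.1525    16,516.6099      82,583.0493
  5    55,125.00    42,078.2253   210,391.1263   1,262,346.7579
  Σ                 60,021.4241   254,038.6306   1,434,541.9330
P = 60,021.4241; D_Mac = 4.23247 yrs; D_mod = 4.00992 yrs; C = 21.45312.
Duration effect: -4.00992 × (+0.017) = -0.068169
Convexity effect: 0.5 × 21.45312 × (0.017)² = +0.0031000
ΔP/P ≈ -0.068169 + 0.0031000 = -0.065069 = -6.5069%.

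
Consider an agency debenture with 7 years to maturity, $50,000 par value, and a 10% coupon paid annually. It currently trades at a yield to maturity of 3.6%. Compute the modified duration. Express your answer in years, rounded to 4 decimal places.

Periodic yield y = 0.036. First find Macaulay duration:
  t   CF        PV=CF/(1+0.036)^t    t·PV
  1     5,000.00     4,826.2548     4,826.2548
  2     5,000.00     4,658.5471     9,317.0943
  3     5,000.00     4,496.6671    13,490.0013
  4     5,000.00     4,340.4123    17,361.6491
  5     5,000.00     4,189.5871    20,947.9357
  6     5,000.00     4,044.0030    24,264.0182
  7    55,000.00    42,938.2561   300,567.7925
  Σ                 69,493.7276   390,774.7458
P = 69,493.7276; Macaulay duration = 390,774.7458 / 69,493.7276 = 5.62317 years.
Modified duration = D_Mac / (1 + y) = 5.62317 / 1.036 = 5.42777 years.

5.4278 years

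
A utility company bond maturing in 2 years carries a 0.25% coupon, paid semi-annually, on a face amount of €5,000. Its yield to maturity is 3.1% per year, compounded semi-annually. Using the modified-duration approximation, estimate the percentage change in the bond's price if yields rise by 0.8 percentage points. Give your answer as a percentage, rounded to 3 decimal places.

Periodic yield y = 0.0155. Modified duration first:
  t   CF        PV=CF/(1+0.0155)^t    t·PV
  1         6.25         6.1546         6.1546
  2         6.25         6.0607        12.1213
  3         6.25         5.9682        17.9045
  4     5,006.25     4,707.5270    18,830.1081
  Σ                  4,725.7105    18,866.2885
P = 4,725.7105; D_Mac = 3.99227 half-year periods = 1.99613 yrs; D_mod = 1.99613/(1+0.0155) = 1.96566 yrs.
ΔP/P ≈ -D_mod · Δy = -1.96566 × (+0.008) = -0.015725 = -1.5725%.

-1.573%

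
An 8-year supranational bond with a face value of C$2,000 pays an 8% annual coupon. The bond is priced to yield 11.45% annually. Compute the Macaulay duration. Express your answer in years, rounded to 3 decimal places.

6.006 years

Periodic yield y = 0.1145. Discount each cash flow and weight by its year:
  t   CF        PV=CF/(1+0.1145)^t    t·PV
  1       160.00       143.5621       143.5621
  2       160.00       128.8130       257.6261
  3       160.00       115.5792       346.7377
  4       160.00       103.7050       414.8200
  5       160.00        93.0507       465.2535
  6       160.00        83.4910       500.9459
  7       160.00        74.9134       524.3938
  8     2,160.00       907.4301     7,259.4406
  Σ                  1,650.5445     9,912.7796
Price P = Σ PV = 1,650.5445.
Macaulay duration = Σ(t·PV) / P = 9,912.7796 / 1,650.5445 = 6.00576 years.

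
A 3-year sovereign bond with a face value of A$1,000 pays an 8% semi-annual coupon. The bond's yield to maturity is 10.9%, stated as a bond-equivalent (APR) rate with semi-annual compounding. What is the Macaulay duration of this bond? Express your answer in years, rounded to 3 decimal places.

Periodic yield y = 0.0545. Discount each cash flow and weight by its period:
  t   CF        PV=CF/(1+0.0545)^t    t·PV
  1        40.00        37.9327        37.9327
  2        40.00        35.9722        71.9444
  3        40.00        34.1130       102.3391
  4        40.00        32.3500       129.3998
  5        40.00        30.6780       153.3900
  6     1,040.00       756.4040     4,538.4242
  Σ                    927.4499     5,033.4301
Price P = Σ PV = 927.4499.
Macaulay duration = Σ(t·PV) / P = 5,033.4301 / 927.4499 = 5.42717 half-year periods.
In years: 5.42717 / 2 = 2.71359 years.

2.714 years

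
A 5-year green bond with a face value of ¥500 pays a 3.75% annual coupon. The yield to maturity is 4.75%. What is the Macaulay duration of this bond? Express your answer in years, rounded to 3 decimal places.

4.642 years

Periodic yield y = 0.0475. Discount each cash flow and weight by its year:
  t   CF        PV=CF/(1+0.0475)^t    t·PV
  1        18.75        17.8998        17.8998
  2        18.75        17.0881        34.1762
  3        18.75        16.3132        48.9396
  4        18.75        15.5735        62.2938
  5       518.75       411.3277     2,056.6385
  Σ                    478.2022     2,219.9478
Price P = Σ PV = 478.2022.
Macaulay duration = Σ(t·PV) / P = 2,219.9478 / 478.2022 = 4.64228 years.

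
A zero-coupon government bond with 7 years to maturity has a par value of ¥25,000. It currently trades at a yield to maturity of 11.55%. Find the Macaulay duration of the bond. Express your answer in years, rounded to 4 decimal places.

A zero-coupon bond has a single cash flow at maturity, so its Macaulay duration equals its maturity: 7 years.

7.0000 years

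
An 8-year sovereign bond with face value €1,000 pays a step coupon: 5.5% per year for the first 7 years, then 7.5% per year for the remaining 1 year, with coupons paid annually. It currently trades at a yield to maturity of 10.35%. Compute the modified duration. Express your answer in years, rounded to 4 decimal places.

5.8521 years

Periodic yield y = 0.1035. First find Macaulay duration:
  t   CF        PV=CF/(1+0.1035)^t    t·PV
  1        55.00        49.8414        49.8414
  2        55.00        45.1667        90.3333
  3        55.00        40.9304       122.7911
  4        55.00        37.0914       148.3656
  5        55.00        33.6125       168.0626
  6        55.00        30.4599       182.7595
  7        55.00        27.6030       193.2210
  8     1,075.00       488.9110     3,911.2876
  Σ                    753.6162     4,866.6622
P = 753.6162; Macaulay duration = 4,866.6622 / 753.6162 = 6.45775 years.
Modified duration = D_Mac / (1 + y) = 6.45775 / 1.1035 = 5.85206 years.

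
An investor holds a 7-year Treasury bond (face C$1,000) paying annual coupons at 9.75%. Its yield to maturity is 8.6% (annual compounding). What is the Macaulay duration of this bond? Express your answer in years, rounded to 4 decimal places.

5.4364 years

Periodic yield y = 0.086. Discount each cash flow and weight by its year:
  t   CF        PV=CF/(1+0.086)^t    t·PV
  1        97.50        89.7790        89.7790
  2        97.50        82.6694       165.3389
  3        97.50        76.1229       228.3686
  4        97.50        70.0947       280.3789
  5        97.50        64.5439       322.7197
  6        97.50        59.4327       356.5964
  7     1,097.50       616.0213     4,312.1493
  Σ                  1,058.6640     5,755.3308
Price P = Σ PV = 1,058.6640.
Macaulay duration = Σ(t·PV) / P = 5,755.3308 / 1,058.6640 = 5.43641 years.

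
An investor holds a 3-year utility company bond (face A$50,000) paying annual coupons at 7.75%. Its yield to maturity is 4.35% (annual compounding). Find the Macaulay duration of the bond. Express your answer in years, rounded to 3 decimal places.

2.799 years

Periodic yield y = 0.0435. Discount each cash flow and weight by its year:
  t   CF        PV=CF/(1+0.0435)^t    t·PV
  1     3,875.00     3,713.4643     3,713.4643
  2     3,875.00     3,558.6625     7,117.3250
  3    53,875.00    47,414.3633   142,243.0899
  Σ                 54,686.4901   153,073.8791
Price P = Σ PV = 54,686.4901.
Macaulay duration = Σ(t·PV) / P = 153,073.8791 / 54,686.4901 = 2.79912 years.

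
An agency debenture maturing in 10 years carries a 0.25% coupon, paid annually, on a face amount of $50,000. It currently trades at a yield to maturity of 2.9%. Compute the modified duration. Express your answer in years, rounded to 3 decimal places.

Periodic yield y = 0.029. First find Macaulay duration:
  t   CF        PV=CF/(1+0.029)^t    t·PV
  1       125.00       121.4772       121.4772
  2       125.00       118.0536       236.1072
  3       125.00       114.7265       344.1796
  4       125.00       111.4932       445.9729
  5       125.00       108.3511       541.7553
  6       125.00       105.2974       631.7846
  7       125.00       102.3299       716.3090
  8       125.00        99.4459       795.5674
  9       125.00        96.6433       869.7895
  10   50,125.00    37,661.7623   376,617.6230
  Σ                 38,639.5804   381,320.5657
P = 38,639.5804; Macaulay duration = 381,320.5657 / 38,639.5804 = 9.86865 years.
Modified duration = D_Mac / (1 + y) = 9.86865 / 1.029 = 9.59053 years.

9.591 years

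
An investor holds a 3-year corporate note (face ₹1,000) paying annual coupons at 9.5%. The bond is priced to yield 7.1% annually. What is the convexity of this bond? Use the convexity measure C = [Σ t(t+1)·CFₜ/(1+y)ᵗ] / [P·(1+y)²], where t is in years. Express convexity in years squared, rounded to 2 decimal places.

With y = 0.071:
  t   CF        PV=CF/(1+0.071)^t    t·PV        t(t+1)·PV
  1        95.00        88.7021        88.7021         177.4043
  2        95.00        82.8218       165.6436         496.9308
  3     1,095.00       891.3447     2,674.0342      10,696.1369
  Σ                  1,062.8687     2,928.3800      11,370.4720
P = 1,062.8687.
Convexity = Σ t(t+1)·PV / [P·(1+y)²] = 11,370.4720 / (1,062.8687 × 1.147041) = 9.32653.

9.33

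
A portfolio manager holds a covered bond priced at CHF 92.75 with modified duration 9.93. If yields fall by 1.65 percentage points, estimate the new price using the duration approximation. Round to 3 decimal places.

CHF 107.947

Duration approximation: ΔP/P ≈ -D_mod · Δy = -9.93 × (-0.0165) = +0.163845.
New price ≈ 92.75 × (1 + 0.163845) = 107.94662375.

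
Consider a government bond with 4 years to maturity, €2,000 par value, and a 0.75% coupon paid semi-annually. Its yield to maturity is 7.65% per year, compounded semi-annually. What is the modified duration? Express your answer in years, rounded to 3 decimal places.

Periodic yield y = 0.03825. First find Macaulay duration:
  t   CF        PV=CF/(1+0.03825)^t    t·PV
  1         7.50         7.2237         7.2237
  2         7.50         6.9576        13.9151
  3         7.50         6.7012        20.1037
  4         7.50         6.4544        25.8175
  5         7.50         6.2166        31.0829
  6         7.50         5.9876        35.9253
  7         7.50         5.7670        40.3688
  8     2,007.50     1,486.7571    11,894.0572
  Σ                  1,532.0651    12,068.4942
P = 1,532.0651; Macaulay duration = 12,068.4942 / 1,532.0651 = 7.87727 half-year periods = 3.93864 years.
Modified duration = D_Mac / (1 + y) = 3.93864 / 1.03825 = 3.79353 years.

3.794 years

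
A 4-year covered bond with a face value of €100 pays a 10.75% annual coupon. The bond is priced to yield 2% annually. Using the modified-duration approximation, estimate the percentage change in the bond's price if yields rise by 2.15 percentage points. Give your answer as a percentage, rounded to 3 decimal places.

-7.445%

Periodic yield y = 0.02. Modified duration first:
  t   CF        PV=CF/(1+0.02)^t    t·PV
  1        10.75        10.5392        10.5392
  2        10.75        10.3326        20.6651
  3        10.75        10.1300        30.3899
  4       110.75       102.3159       409.2635
  Σ                    133.3176       470.8578
P = 133.3176; D_Mac = 3.53185 yrs; D_mod = 3.53185/(1+0.02) = 3.46260 yrs.
ΔP/P ≈ -D_mod · Δy = -3.46260 × (+0.0215) = -0.074446 = -7.4446%.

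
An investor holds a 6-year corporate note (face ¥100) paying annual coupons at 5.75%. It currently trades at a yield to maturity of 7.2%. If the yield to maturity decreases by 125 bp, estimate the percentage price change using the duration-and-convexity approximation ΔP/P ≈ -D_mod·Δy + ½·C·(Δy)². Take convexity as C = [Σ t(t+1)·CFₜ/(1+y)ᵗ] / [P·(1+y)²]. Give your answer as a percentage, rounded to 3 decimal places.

+6.311%

With y = 0.072:
  t   CF        PV=CF/(1+0.072)^t    t·PV        t(t+1)·PV
  1         5.75         5.3638         5.3638          10.7276
  2         5.75         5.0036        10.0071          30.0213
  3         5.75         4.6675        14.0025          56.0099
  4         5.75         4.3540        17.4160          87.0801
  5         5.75         4.0616        20.3078         121.8471
  6       105.75        69.6806       418.0834       2,926.5837
  Σ                     93.1310       485.1806       3,232.2697
P = 93.1310; D_Mac = 5.20966 yrs; D_mod = 4.85976 yrs; C = 30.20117.
Duration effect: -4.85976 × (-0.0125) = +0.060747
Convexity effect: 0.5 × 30.20117 × (-0.0125)² = +0.0023595
ΔP/P ≈ +0.060747 + 0.0023595 = +0.063106 = +6.3106%.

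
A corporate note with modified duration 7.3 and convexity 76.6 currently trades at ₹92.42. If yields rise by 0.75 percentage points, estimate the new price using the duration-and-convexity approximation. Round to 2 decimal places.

Duration effect: -D_mod·Δy = -7.3 × (+0.0075) = -0.054750
Convexity effect: ½·C·(Δy)² = 0.5 × 76.6 × (0.0075)² = +0.002154375
ΔP/P ≈ -0.054750 + 0.002154375 = -0.052595625
New price ≈ 92.42 × (1 - 0.052595625) = 87.5591123375.

₹87.56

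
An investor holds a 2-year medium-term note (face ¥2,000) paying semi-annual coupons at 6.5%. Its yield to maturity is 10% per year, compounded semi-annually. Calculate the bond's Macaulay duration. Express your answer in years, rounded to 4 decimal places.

1.9041 years

Periodic yield y = 0.05. Discount each cash flow and weight by its period:
  t   CF        PV=CF/(1+0.05)^t    t·PV
  1        65.00        61.9048        61.9048
  2        65.00        58.9569       117.9138
  3        65.00        56.1494       168.4483
  4     2,065.00     1,698.8806     6,795.5224
  Σ                  1,875.8917     7,143.7894
Price P = Σ PV = 1,875.8917.
Macaulay duration = Σ(t·PV) / P = 7,143.7894 / 1,875.8917 = 3.80821 half-year periods.
In years: 3.80821 / 2 = 1.90410 years.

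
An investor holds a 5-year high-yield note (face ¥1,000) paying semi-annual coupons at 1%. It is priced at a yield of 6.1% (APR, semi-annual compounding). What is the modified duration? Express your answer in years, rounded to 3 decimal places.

4.727 years

Periodic yield y = 0.0305. First find Macaulay duration:
  t   CF        PV=CF/(1+0.0305)^t    t·PV
  1         5.00         4.8520         4.8520
  2         5.00         4.7084         9.4168
  3         5.00         4.5691        13.7072
  4         5.00         4.4338        17.7353
  5         5.00         4.3026        21.5130
  6         5.00         4.1752        25.0515
  7         5.00         4.0517        28.3617
  8         5.00         3.9318        31.4540
  9         5.00         3.8154        34.3384
  10    1,005.00       744.1939     7,441.9389
  Σ                    783.0338     7,628.3687
P = 783.0338; Macaulay duration = 7,628.3687 / 783.0338 = 9.74207 half-year periods = 4.87103 years.
Modified duration = D_Mac / (1 + y) = 4.87103 / 1.0305 = 4.72686 years.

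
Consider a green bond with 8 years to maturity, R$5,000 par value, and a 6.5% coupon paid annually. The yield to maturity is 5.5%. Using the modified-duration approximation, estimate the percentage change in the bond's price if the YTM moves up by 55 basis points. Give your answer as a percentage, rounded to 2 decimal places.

Periodic yield y = 0.055. Modified duration first:
  t   CF        PV=CF/(1+0.055)^t    t·PV
  1       325.00       308.0569       308.0569
  2       325.00       291.9970       583.9941
  3       325.00       276.7744       830.3233
  4       325.00       262.3454     1,049.3818
  5       325.00       248.6687     1,243.3433
  6       325.00       235.7049     1,414.2294
  7       325.00       223.4170     1,563.9187
  8     5,325.00     3,469.7640    27,758.1119
  Σ                  5,316.7283    34,751.3594
P = 5,316.7283; D_Mac = 6.53623 yrs; D_mod = 6.53623/(1+0.055) = 6.19548 yrs.
ΔP/P ≈ -D_mod · Δy = -6.19548 × (+0.0055) = -0.034075 = -3.4075%.

-3.41%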